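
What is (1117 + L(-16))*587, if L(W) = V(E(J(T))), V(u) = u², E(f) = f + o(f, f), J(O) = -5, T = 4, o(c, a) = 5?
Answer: 655679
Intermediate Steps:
E(f) = 5 + f (E(f) = f + 5 = 5 + f)
L(W) = 0 (L(W) = (5 - 5)² = 0² = 0)
(1117 + L(-16))*587 = (1117 + 0)*587 = 1117*587 = 655679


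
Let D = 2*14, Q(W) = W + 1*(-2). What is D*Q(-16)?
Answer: -504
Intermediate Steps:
Q(W) = -2 + W (Q(W) = W - 2 = -2 + W)
D = 28
D*Q(-16) = 28*(-2 - 16) = 28*(-18) = -504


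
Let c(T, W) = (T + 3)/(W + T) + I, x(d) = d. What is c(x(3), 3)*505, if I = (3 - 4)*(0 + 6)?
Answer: -2525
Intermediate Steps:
I = -6 (I = -1*6 = -6)
c(T, W) = -6 + (3 + T)/(T + W) (c(T, W) = (T + 3)/(W + T) - 6 = (3 + T)/(T + W) - 6 = -6 + (3 + T)/(T + W))
c(x(3), 3)*505 = ((3 - 6*3 - 5*3)/(3 + 3))*505 = ((3 - 18 - 15)/6)*505 = ((1/6)*(-30))*505 = -5*505 = -2525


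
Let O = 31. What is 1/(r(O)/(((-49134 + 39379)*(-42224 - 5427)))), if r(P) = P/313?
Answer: 145493513065/31 ≈ 4.6933e+9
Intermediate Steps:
r(P) = P/313 (r(P) = P*(1/313) = P/313)
1/(r(O)/(((-49134 + 39379)*(-42224 - 5427)))) = 1/(((1/313)*31)/(((-49134 + 39379)*(-42224 - 5427)))) = 1/(31/(313*((-9755*(-47651))))) = 1/((31/313)/464835505) = 1/((31/313)*(1/464835505)) = 1/(31/145493513065) = 145493513065/31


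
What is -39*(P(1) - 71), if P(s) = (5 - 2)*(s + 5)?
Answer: 2067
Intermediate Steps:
P(s) = 15 + 3*s (P(s) = 3*(5 + s) = 15 + 3*s)
-39*(P(1) - 71) = -39*((15 + 3*1) - 71) = -39*((15 + 3) - 71) = -39*(18 - 71) = -39*(-53) = 2067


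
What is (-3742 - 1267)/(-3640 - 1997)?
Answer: 5009/5637 ≈ 0.88859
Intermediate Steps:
(-3742 - 1267)/(-3640 - 1997) = -5009/(-5637) = -5009*(-1/5637) = 5009/5637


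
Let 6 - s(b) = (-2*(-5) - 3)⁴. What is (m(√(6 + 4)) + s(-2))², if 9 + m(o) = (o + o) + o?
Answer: 5779306 - 14424*√10 ≈ 5.7337e+6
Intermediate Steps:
m(o) = -9 + 3*o (m(o) = -9 + ((o + o) + o) = -9 + (2*o + o) = -9 + 3*o)
s(b) = -2395 (s(b) = 6 - (-2*(-5) - 3)⁴ = 6 - (10 - 3)⁴ = 6 - 1*7⁴ = 6 - 1*2401 = 6 - 2401 = -2395)
(m(√(6 + 4)) + s(-2))² = ((-9 + 3*√(6 + 4)) - 2395)² = ((-9 + 3*√10) - 2395)² = (-2404 + 3*√10)²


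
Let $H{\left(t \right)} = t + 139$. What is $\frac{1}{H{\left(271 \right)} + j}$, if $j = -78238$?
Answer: $- \frac{1}{77828} \approx -1.2849 \cdot 10^{-5}$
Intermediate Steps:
$H{\left(t \right)} = 139 + t$
$\frac{1}{H{\left(271 \right)} + j} = \frac{1}{\left(139 + 271\right) - 78238} = \frac{1}{410 - 78238} = \frac{1}{-77828} = - \frac{1}{77828}$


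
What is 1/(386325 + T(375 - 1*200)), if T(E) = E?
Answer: 1/386500 ≈ 2.5873e-6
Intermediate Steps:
1/(386325 + T(375 - 1*200)) = 1/(386325 + (375 - 1*200)) = 1/(386325 + (375 - 200)) = 1/(386325 + 175) = 1/386500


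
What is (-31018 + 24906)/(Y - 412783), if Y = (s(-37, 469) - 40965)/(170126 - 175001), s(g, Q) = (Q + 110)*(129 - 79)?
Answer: 993200/67076837 ≈ 0.014807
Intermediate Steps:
s(g, Q) = 5500 + 50*Q (s(g, Q) = (110 + Q)*50 = 5500 + 50*Q)
Y = 801/325 (Y = ((5500 + 50*469) - 40965)/(170126 - 175001) = ((5500 + 23450) - 40965)/(-4875) = (28950 - 40965)*(-1/4875) = -12015*(-1/4875) = 801/325 ≈ 2.4646)
(-31018 + 24906)/(Y - 412783) = (-31018 + 24906)/(801/325 - 412783) = -6112/(-134153674/325) = -6112*(-325/134153674) = 993200/67076837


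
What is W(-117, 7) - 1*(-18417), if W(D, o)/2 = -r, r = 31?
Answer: 18355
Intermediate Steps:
W(D, o) = -62 (W(D, o) = 2*(-1*31) = 2*(-31) = -62)
W(-117, 7) - 1*(-18417) = -62 - 1*(-18417) = -62 + 18417 = 18355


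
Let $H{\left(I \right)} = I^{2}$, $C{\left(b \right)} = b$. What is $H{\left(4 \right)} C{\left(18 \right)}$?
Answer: $288$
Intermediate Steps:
$H{\left(4 \right)} C{\left(18 \right)} = 4^{2} \cdot 18 = 16 \cdot 18 = 288$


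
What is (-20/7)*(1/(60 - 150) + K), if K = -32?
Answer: 5762/63 ≈ 91.460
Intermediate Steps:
(-20/7)*(1/(60 - 150) + K) = (-20/7)*(1/(60 - 150) - 32) = (-20*1/7)*(1/(-90) - 32) = -20*(-1/90 - 32)/7 = -20/7*(-2881/90) = 5762/63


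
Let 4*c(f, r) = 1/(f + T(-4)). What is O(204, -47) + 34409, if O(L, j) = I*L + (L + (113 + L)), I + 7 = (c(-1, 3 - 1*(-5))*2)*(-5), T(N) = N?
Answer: 33604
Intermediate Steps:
c(f, r) = 1/(4*(-4 + f)) (c(f, r) = 1/(4*(f - 4)) = 1/(4*(-4 + f)))
I = -13/2 (I = -7 + ((1/(4*(-4 - 1)))*2)*(-5) = -7 + (((1/4)/(-5))*2)*(-5) = -7 + (((1/4)*(-1/5))*2)*(-5) = -7 - 1/20*2*(-5) = -7 - 1/10*(-5) = -7 + 1/2 = -13/2 ≈ -6.5000)
O(L, j) = 113 - 9*L/2 (O(L, j) = -13*L/2 + (L + (113 + L)) = -13*L/2 + (113 + 2*L) = 113 - 9*L/2)
O(204, -47) + 34409 = (113 - 9/2*204) + 34409 = (113 - 918) + 34409 = -805 + 34409 = 33604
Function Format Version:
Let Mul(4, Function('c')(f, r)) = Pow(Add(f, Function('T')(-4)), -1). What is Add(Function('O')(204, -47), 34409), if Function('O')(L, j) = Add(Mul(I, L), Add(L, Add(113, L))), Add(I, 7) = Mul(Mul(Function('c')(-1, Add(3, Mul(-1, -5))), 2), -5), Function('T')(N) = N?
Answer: 33604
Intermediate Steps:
Function('c')(f, r) = Mul(Rational(1, 4), Pow(Add(-4, f), -1)) (Function('c')(f, r) = Mul(Rational(1, 4), Pow(Add(f, -4), -1)) = Mul(Rational(1, 4), Pow(Add(-4, f), -1)))
I = Rational(-13, 2) (I = Add(-7, Mul(Mul(Mul(Rational(1, 4), Pow(Add(-4, -1), -1)), 2), -5)) = Add(-7, Mul(Mul(Mul(Rational(1, 4), Pow(-5, -1)), 2), -5)) = Add(-7, Mul(Mul(Mul(Rational(1, 4), Rational(-1, 5)), 2), -5)) = Add(-7, Mul(Mul(Rational(-1, 20), 2), -5)) = Add(-7, Mul(Rational(-1, 10), -5)) = Add(-7, Rational(1, 2)) = Rational(-13, 2) ≈ -6.5000)
Function('O')(L, j) = Add(113, Mul(Rational(-9, 2), L)) (Function('O')(L, j) = Add(Mul(Rational(-13, 2), L), Add(L, Add(113, L))) = Add(Mul(Rational(-13, 2), L), Add(113, Mul(2, L))) = Add(113, Mul(Rational(-9, 2), L)))
Add(Function('O')(204, -47), 34409) = Add(Add(113, Mul(Rational(-9, 2), 204)), 34409) = Add(Add(113, -918), 34409) = Add(-805, 34409) = 33604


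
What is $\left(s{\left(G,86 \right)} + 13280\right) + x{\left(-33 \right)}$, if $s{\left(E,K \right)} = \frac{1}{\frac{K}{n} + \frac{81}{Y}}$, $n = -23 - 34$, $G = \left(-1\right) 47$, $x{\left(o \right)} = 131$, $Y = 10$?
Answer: $\frac{50385697}{3757} \approx 13411.0$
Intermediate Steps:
$G = -47$
$n = -57$ ($n = -23 - 34 = -57$)
$s{\left(E,K \right)} = \frac{1}{\frac{81}{10} - \frac{K}{57}}$ ($s{\left(E,K \right)} = \frac{1}{\frac{K}{-57} + \frac{81}{10}} = \frac{1}{K \left(- \frac{1}{57}\right) + 81 \cdot \frac{1}{10}} = \frac{1}{- \frac{K}{57} + \frac{81}{10}} = \frac{1}{\frac{81}{10} - \frac{K}{57}}$)
$\left(s{\left(G,86 \right)} + 13280\right) + x{\left(-33 \right)} = \left(- \frac{570}{-4617 + 10 \cdot 86} + 13280\right) + 131 = \left(- \frac{570}{-4617 + 860} + 13280\right) + 131 = \left(- \frac{570}{-3757} + 13280\right) + 131 = \left(\left(-570\right) \left(- \frac{1}{3757}\right) + 13280\right) + 131 = \left(\frac{570}{3757} + 13280\right) + 131 = \frac{49893530}{3757} + 131 = \frac{50385697}{3757}$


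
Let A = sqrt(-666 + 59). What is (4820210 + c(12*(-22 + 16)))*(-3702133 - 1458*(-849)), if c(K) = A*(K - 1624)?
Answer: -11878400121110 + 4179437536*I*sqrt(607) ≈ -1.1878e+13 + 1.0297e+11*I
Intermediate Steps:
A = I*sqrt(607) (A = sqrt(-607) = I*sqrt(607) ≈ 24.637*I)
c(K) = I*sqrt(607)*(-1624 + K) (c(K) = (I*sqrt(607))*(K - 1624) = (I*sqrt(607))*(-1624 + K) = I*sqrt(607)*(-1624 + K))
(4820210 + c(12*(-22 + 16)))*(-3702133 - 1458*(-849)) = (4820210 + I*sqrt(607)*(-1624 + 12*(-22 + 16)))*(-3702133 - 1458*(-849)) = (4820210 + I*sqrt(607)*(-1624 + 12*(-6)))*(-3702133 + 1237842) = (4820210 + I*sqrt(607)*(-1624 - 72))*(-2464291) = (4820210 + I*sqrt(607)*(-1696))*(-2464291) = (4820210 - 1696*I*sqrt(607))*(-2464291) = -11878400121110 + 4179437536*I*sqrt(607)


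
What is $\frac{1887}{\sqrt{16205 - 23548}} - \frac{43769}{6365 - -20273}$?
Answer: $- \frac{43769}{26638} - \frac{1887 i \sqrt{7343}}{7343} \approx -1.6431 - 22.021 i$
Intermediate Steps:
$\frac{1887}{\sqrt{16205 - 23548}} - \frac{43769}{6365 - -20273} = \frac{1887}{\sqrt{-7343}} - \frac{43769}{6365 + 20273} = \frac{1887}{i \sqrt{7343}} - \frac{43769}{26638} = 1887 \left(- \frac{i \sqrt{7343}}{7343}\right) - \frac{43769}{26638} = - \frac{1887 i \sqrt{7343}}{7343} - \frac{43769}{26638} = - \frac{43769}{26638} - \frac{1887 i \sqrt{7343}}{7343}$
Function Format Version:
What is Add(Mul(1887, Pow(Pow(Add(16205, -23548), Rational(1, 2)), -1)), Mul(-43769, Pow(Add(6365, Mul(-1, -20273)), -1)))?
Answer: Add(Rational(-43769, 26638), Mul(Rational(-1887, 7343), I, Pow(7343, Rational(1, 2)))) ≈ Add(-1.6431, Mul(-22.021, I))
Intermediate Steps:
Add(Mul(1887, Pow(Pow(Add(16205, -23548), Rational(1, 2)), -1)), Mul(-43769, Pow(Add(6365, Mul(-1, -20273)), -1))) = Add(Mul(1887, Pow(Pow(-7343, Rational(1, 2)), -1)), Mul(-43769, Pow(Add(6365, 20273), -1))) = Add(Mul(1887, Pow(Mul(I, Pow(7343, Rational(1, 2))), -1)), Mul(-43769, Pow(26638, -1))) = Add(Mul(1887, Mul(Rational(-1, 7343), I, Pow(7343, Rational(1, 2)))), Mul(-43769, Rational(1, 26638))) = Add(Mul(Rational(-1887, 7343), I, Pow(7343, Rational(1, 2))), Rational(-43769, 26638)) = Add(Rational(-43769, 26638), Mul(Rational(-1887, 7343), I, Pow(7343, Rational(1, 2))))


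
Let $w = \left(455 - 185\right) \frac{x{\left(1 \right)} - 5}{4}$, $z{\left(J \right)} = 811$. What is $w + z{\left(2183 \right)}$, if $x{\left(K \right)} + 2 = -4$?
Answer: $\frac{137}{2} \approx 68.5$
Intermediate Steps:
$x{\left(K \right)} = -6$ ($x{\left(K \right)} = -2 - 4 = -6$)
$w = - \frac{1485}{2}$ ($w = \left(455 - 185\right) \frac{-6 - 5}{4} = 270 \left(\left(-11\right) \frac{1}{4}\right) = 270 \left(- \frac{11}{4}\right) = - \frac{1485}{2} \approx -742.5$)
$w + z{\left(2183 \right)} = - \frac{1485}{2} + 811 = \frac{137}{2}$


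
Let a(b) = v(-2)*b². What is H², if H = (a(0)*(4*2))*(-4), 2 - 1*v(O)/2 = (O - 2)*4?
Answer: 0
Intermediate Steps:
v(O) = 20 - 8*O (v(O) = 4 - 2*(O - 2)*4 = 4 - 2*(-2 + O)*4 = 4 - 2*(-8 + 4*O) = 4 + (16 - 8*O) = 20 - 8*O)
a(b) = 36*b² (a(b) = (20 - 8*(-2))*b² = (20 + 16)*b² = 36*b²)
H = 0 (H = ((36*0²)*(4*2))*(-4) = ((36*0)*8)*(-4) = (0*8)*(-4) = 0*(-4) = 0)
H² = 0² = 0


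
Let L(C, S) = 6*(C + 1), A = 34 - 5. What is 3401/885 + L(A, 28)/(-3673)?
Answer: 12332573/3250605 ≈ 3.7939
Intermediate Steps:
A = 29
L(C, S) = 6 + 6*C (L(C, S) = 6*(1 + C) = 6 + 6*C)
3401/885 + L(A, 28)/(-3673) = 3401/885 + (6 + 6*29)/(-3673) = 3401*(1/885) + (6 + 174)*(-1/3673) = 3401/885 + 180*(-1/3673) = 3401/885 - 180/3673 = 12332573/3250605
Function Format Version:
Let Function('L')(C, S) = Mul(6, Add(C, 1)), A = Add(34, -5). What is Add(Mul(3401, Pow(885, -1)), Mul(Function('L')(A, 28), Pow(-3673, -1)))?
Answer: Rational(12332573, 3250605) ≈ 3.7939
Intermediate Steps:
A = 29
Function('L')(C, S) = Add(6, Mul(6, C)) (Function('L')(C, S) = Mul(6, Add(1, C)) = Add(6, Mul(6, C)))
Add(Mul(3401, Pow(885, -1)), Mul(Function('L')(A, 28), Pow(-3673, -1))) = Add(Mul(3401, Pow(885, -1)), Mul(Add(6, Mul(6, 29)), Pow(-3673, -1))) = Add(Mul(3401, Rational(1, 885)), Mul(Add(6, 174), Rational(-1, 3673))) = Add(Rational(3401, 885), Mul(180, Rational(-1, 3673))) = Add(Rational(3401, 885), Rational(-180, 3673)) = Rational(12332573, 3250605)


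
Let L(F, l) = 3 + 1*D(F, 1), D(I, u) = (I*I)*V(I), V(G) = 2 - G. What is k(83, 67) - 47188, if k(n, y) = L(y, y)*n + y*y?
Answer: -24260605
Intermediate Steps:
D(I, u) = I²*(2 - I) (D(I, u) = (I*I)*(2 - I) = I²*(2 - I))
L(F, l) = 3 + F²*(2 - F) (L(F, l) = 3 + 1*(F²*(2 - F)) = 3 + F²*(2 - F))
k(n, y) = y² + n*(3 + y²*(2 - y)) (k(n, y) = (3 + y²*(2 - y))*n + y*y = n*(3 + y²*(2 - y)) + y² = y² + n*(3 + y²*(2 - y)))
k(83, 67) - 47188 = (67² - 1*83*(-3 + 67²*(-2 + 67))) - 47188 = (4489 - 1*83*(-3 + 4489*65)) - 47188 = (4489 - 1*83*(-3 + 291785)) - 47188 = (4489 - 1*83*291782) - 47188 = (4489 - 24217906) - 47188 = -24213417 - 47188 = -24260605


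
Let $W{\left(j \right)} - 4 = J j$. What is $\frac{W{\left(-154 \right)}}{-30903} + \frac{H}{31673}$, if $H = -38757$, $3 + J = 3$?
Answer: $- \frac{1197834263}{978790719} \approx -1.2238$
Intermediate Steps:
$J = 0$ ($J = -3 + 3 = 0$)
$W{\left(j \right)} = 4$ ($W{\left(j \right)} = 4 + 0 j = 4 + 0 = 4$)
$\frac{W{\left(-154 \right)}}{-30903} + \frac{H}{31673} = \frac{4}{-30903} - \frac{38757}{31673} = 4 \left(- \frac{1}{30903}\right) - \frac{38757}{31673} = - \frac{4}{30903} - \frac{38757}{31673} = - \frac{1197834263}{978790719}$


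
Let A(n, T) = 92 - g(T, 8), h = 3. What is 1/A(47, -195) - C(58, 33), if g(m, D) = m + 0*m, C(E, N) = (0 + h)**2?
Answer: -2582/287 ≈ -8.9965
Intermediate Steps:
C(E, N) = 9 (C(E, N) = (0 + 3)**2 = 3**2 = 9)
g(m, D) = m (g(m, D) = m + 0 = m)
A(n, T) = 92 - T
1/A(47, -195) - C(58, 33) = 1/(92 - 1*(-195)) - 1*9 = 1/(92 + 195) - 9 = 1/287 - 9 = -2582/287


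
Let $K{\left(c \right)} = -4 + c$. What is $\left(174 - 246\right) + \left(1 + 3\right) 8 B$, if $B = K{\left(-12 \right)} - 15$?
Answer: $-1064$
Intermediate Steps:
$B = -31$ ($B = \left(-4 - 12\right) - 15 = -16 - 15 = -31$)
$\left(174 - 246\right) + \left(1 + 3\right) 8 B = \left(174 - 246\right) + \left(1 + 3\right) 8 \left(-31\right) = \left(174 - 246\right) + 4 \cdot 8 \left(-31\right) = -72 + 32 \left(-31\right) = -72 - 992 = -1064$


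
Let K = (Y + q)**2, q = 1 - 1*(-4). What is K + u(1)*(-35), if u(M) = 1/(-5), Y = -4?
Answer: 8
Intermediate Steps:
q = 5 (q = 1 + 4 = 5)
K = 1 (K = (-4 + 5)**2 = 1**2 = 1)
u(M) = -1/5
K + u(1)*(-35) = 1 - 1/5*(-35) = 1 + 7 = 8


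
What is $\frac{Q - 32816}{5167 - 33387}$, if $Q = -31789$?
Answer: $\frac{12921}{5644} \approx 2.2893$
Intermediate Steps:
$\frac{Q - 32816}{5167 - 33387} = \frac{-31789 - 32816}{5167 - 33387} = - \frac{64605}{-28220} = \left(-64605\right) \left(- \frac{1}{28220}\right) = \frac{12921}{5644}$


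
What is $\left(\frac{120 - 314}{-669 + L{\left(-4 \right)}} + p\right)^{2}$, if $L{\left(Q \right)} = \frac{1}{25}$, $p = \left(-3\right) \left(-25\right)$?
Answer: $\frac{396364680625}{69923044} \approx 5668.6$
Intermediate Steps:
$p = 75$
$L{\left(Q \right)} = \frac{1}{25}$
$\left(\frac{120 - 314}{-669 + L{\left(-4 \right)}} + p\right)^{2} = \left(\frac{120 - 314}{-669 + \frac{1}{25}} + 75\right)^{2} = \left(- \frac{194}{- \frac{16724}{25}} + 75\right)^{2} = \left(\left(-194\right) \left(- \frac{25}{16724}\right) + 75\right)^{2} = \left(\frac{2425}{8362} + 75\right)^{2} = \left(\frac{629575}{8362}\right)^{2} = \frac{396364680625}{69923044}$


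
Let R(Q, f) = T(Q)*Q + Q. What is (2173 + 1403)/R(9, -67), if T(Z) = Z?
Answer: 596/15 ≈ 39.733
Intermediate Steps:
R(Q, f) = Q + Q² (R(Q, f) = Q*Q + Q = Q² + Q = Q + Q²)
(2173 + 1403)/R(9, -67) = (2173 + 1403)/((9*(1 + 9))) = 3576/((9*10)) = 3576/90 = 3576*(1/90) = 596/15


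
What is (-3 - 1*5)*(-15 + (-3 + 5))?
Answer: 104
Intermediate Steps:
(-3 - 1*5)*(-15 + (-3 + 5)) = (-3 - 5)*(-15 + 2) = -8*(-13) = 104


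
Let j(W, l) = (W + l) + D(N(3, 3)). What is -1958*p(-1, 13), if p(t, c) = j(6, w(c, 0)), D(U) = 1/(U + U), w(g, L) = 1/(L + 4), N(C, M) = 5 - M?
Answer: -12727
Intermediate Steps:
w(g, L) = 1/(4 + L)
D(U) = 1/(2*U)
j(W, l) = 1/4 + W + l (j(W, l) = (W + l) + 1/(2*(5 - 1*3)) = (W + l) + 1/(2*(5 - 3)) = (W + l) + (1/2)/2 = (W + l) + (1/2)*(1/2) = (W + l) + 1/4 = 1/4 + W + l)
p(t, c) = 13/2 (p(t, c) = 1/4 + 6 + 1/(4 + 0) = 1/4 + 6 + 1/4 = 13/2)
-1958*p(-1, 13) = -1958*13/2 = -12727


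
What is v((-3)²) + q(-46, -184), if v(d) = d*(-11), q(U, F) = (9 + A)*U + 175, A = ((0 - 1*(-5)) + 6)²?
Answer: -5904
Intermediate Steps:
A = 121 (A = ((0 + 5) + 6)² = (5 + 6)² = 11² = 121)
q(U, F) = 175 + 130*U (q(U, F) = (9 + 121)*U + 175 = 130*U + 175 = 175 + 130*U)
v(d) = -11*d
v((-3)²) + q(-46, -184) = -11*(-3)² + (175 + 130*(-46)) = -11*9 + (175 - 5980) = -99 - 5805 = -5904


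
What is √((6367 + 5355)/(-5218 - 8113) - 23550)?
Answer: 2*I*√1046339431883/13331 ≈ 153.46*I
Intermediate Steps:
√((6367 + 5355)/(-5218 - 8113) - 23550) = √(11722/(-13331) - 23550) = √(11722*(-1/13331) - 23550) = √(-11722/13331 - 23550) = √(-313956772/13331) = 2*I*√1046339431883/13331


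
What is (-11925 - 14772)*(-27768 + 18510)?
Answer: 247160826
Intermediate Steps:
(-11925 - 14772)*(-27768 + 18510) = -26697*(-9258) = 247160826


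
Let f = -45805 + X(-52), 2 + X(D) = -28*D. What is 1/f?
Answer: -1/44351 ≈ -2.2547e-5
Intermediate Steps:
X(D) = -2 - 28*D
f = -44351 (f = -45805 + (-2 - 28*(-52)) = -45805 + (-2 + 1456) = -45805 + 1454 = -44351)
1/f = 1/(-44351) = -1/44351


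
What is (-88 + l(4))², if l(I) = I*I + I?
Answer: 4624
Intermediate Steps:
l(I) = I + I² (l(I) = I² + I = I + I²)
(-88 + l(4))² = (-88 + 4*(1 + 4))² = (-88 + 4*5)² = (-88 + 20)² = (-68)² = 4624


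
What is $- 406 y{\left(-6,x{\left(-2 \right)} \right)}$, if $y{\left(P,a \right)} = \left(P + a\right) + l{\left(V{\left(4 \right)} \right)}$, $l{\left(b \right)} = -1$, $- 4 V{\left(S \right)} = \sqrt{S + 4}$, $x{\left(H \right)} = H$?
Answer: $3654$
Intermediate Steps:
$V{\left(S \right)} = - \frac{\sqrt{4 + S}}{4}$ ($V{\left(S \right)} = - \frac{\sqrt{S + 4}}{4} = - \frac{\sqrt{4 + S}}{4}$)
$y{\left(P,a \right)} = -1 + P + a$ ($y{\left(P,a \right)} = \left(P + a\right) - 1 = -1 + P + a$)
$- 406 y{\left(-6,x{\left(-2 \right)} \right)} = - 406 \left(-1 - 6 - 2\right) = \left(-406\right) \left(-9\right) = 3654$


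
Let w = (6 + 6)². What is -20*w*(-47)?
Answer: 135360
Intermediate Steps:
w = 144 (w = 12² = 144)
-20*w*(-47) = -20*144*(-47) = -2880*(-47) = 135360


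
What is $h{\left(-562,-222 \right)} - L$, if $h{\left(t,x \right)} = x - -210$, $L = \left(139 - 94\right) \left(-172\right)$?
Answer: $7728$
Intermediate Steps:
$L = -7740$ ($L = 45 \left(-172\right) = -7740$)
$h{\left(t,x \right)} = 210 + x$ ($h{\left(t,x \right)} = x + 210 = 210 + x$)
$h{\left(-562,-222 \right)} - L = \left(210 - 222\right) - -7740 = -12 + 7740 = 7728$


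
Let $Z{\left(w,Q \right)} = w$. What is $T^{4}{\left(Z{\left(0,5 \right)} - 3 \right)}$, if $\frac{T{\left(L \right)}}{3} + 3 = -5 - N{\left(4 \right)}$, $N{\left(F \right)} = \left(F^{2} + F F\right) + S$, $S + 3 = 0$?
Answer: $151807041$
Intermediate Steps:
$S = -3$ ($S = -3 + 0 = -3$)
$N{\left(F \right)} = -3 + 2 F^{2}$ ($N{\left(F \right)} = \left(F^{2} + F F\right) - 3 = \left(F^{2} + F^{2}\right) - 3 = 2 F^{2} - 3 = -3 + 2 F^{2}$)
$T{\left(L \right)} = -111$ ($T{\left(L \right)} = -9 + 3 \left(-5 - \left(-3 + 2 \cdot 4^{2}\right)\right) = -9 + 3 \left(-5 - \left(-3 + 2 \cdot 16\right)\right) = -9 + 3 \left(-5 - \left(-3 + 32\right)\right) = -9 + 3 \left(-5 - 29\right) = -9 + 3 \left(-34\right) = -9 - 102 = -111$)
$T^{4}{\left(Z{\left(0,5 \right)} - 3 \right)} = \left(-111\right)^{4} = 151807041$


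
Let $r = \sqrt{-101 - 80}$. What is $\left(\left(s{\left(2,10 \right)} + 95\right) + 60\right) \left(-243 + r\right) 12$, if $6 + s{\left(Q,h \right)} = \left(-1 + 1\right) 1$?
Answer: $-434484 + 1788 i \sqrt{181} \approx -4.3448 \cdot 10^{5} + 24055.0 i$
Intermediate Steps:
$r = i \sqrt{181}$ ($r = \sqrt{-181} = i \sqrt{181} \approx 13.454 i$)
$s{\left(Q,h \right)} = -6$ ($s{\left(Q,h \right)} = -6 + \left(-1 + 1\right) 1 = -6 + 0 \cdot 1 = -6 + 0 = -6$)
$\left(\left(s{\left(2,10 \right)} + 95\right) + 60\right) \left(-243 + r\right) 12 = \left(\left(-6 + 95\right) + 60\right) \left(-243 + i \sqrt{181}\right) 12 = \left(89 + 60\right) \left(-243 + i \sqrt{181}\right) 12 = 149 \left(-243 + i \sqrt{181}\right) 12 = \left(-36207 + 149 i \sqrt{181}\right) 12 = -434484 + 1788 i \sqrt{181}$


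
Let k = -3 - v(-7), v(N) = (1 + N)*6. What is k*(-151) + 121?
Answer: -4862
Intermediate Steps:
v(N) = 6 + 6*N
k = 33 (k = -3 - (6 + 6*(-7)) = -3 - (6 - 42) = -3 - 1*(-36) = -3 + 36 = 33)
k*(-151) + 121 = 33*(-151) + 121 = -4983 + 121 = -4862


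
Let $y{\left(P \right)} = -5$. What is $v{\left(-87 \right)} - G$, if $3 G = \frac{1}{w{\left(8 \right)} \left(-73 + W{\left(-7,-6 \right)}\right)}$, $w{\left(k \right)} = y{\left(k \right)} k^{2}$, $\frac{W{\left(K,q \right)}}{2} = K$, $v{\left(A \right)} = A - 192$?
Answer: $- \frac{23302081}{83520} \approx -279.0$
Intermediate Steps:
$v{\left(A \right)} = -192 + A$
$W{\left(K,q \right)} = 2 K$
$w{\left(k \right)} = - 5 k^{2}$
$G = \frac{1}{83520}$ ($G = \frac{1}{3 - 5 \cdot 8^{2} \left(-73 + 2 \left(-7\right)\right)} = \frac{1}{3 \left(-5\right) 64 \left(-73 - 14\right)} = \frac{1}{3 \left(\left(-320\right) \left(-87\right)\right)} = \frac{1}{3 \cdot 27840} = \frac{1}{3} \cdot \frac{1}{27840} = \frac{1}{83520} \approx 1.1973 \cdot 10^{-5}$)
$v{\left(-87 \right)} - G = \left(-192 - 87\right) - \frac{1}{83520} = -279 - \frac{1}{83520} = - \frac{23302081}{83520}$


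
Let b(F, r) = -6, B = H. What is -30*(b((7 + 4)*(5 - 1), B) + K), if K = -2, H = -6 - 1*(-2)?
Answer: 240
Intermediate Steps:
H = -4 (H = -6 + 2 = -4)
B = -4
-30*(b((7 + 4)*(5 - 1), B) + K) = -30*(-6 - 2) = -30*(-8) = 240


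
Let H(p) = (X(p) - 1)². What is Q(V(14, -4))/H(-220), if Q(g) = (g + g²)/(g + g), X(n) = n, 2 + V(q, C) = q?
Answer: 1/7514 ≈ 0.00013308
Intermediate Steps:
V(q, C) = -2 + q
Q(g) = (g + g²)/(2*g) (Q(g) = (g + g²)/((2*g)) = (g + g²)*(1/(2*g)) = (g + g²)/(2*g))
H(p) = (-1 + p)² (H(p) = (p - 1)² = (-1 + p)²)
Q(V(14, -4))/H(-220) = (½ + (-2 + 14)/2)/((-1 - 220)²) = (½ + (½)*12)/((-221)²) = (½ + 6)/48841 = (13/2)*(1/48841) = 1/7514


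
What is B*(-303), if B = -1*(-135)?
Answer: -40905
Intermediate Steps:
B = 135
B*(-303) = 135*(-303) = -40905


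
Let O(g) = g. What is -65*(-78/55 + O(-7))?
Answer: 6019/11 ≈ 547.18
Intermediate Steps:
-65*(-78/55 + O(-7)) = -65*(-78/55 - 7) = -65*(-463/55) = 6019/11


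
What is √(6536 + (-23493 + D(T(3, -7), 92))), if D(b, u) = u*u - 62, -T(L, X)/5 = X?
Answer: I*√8555 ≈ 92.493*I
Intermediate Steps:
T(L, X) = -5*X
D(b, u) = -62 + u² (D(b, u) = u² - 62 = -62 + u²)
√(6536 + (-23493 + D(T(3, -7), 92))) = √(6536 + (-23493 + (-62 + 92²))) = √(6536 + (-23493 + (-62 + 8464))) = √(6536 + (-23493 + 8402)) = √(6536 - 15091) = √(-8555) = I*√8555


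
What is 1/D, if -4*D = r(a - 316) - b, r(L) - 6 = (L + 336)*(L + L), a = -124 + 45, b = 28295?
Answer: -4/18321 ≈ -0.00021833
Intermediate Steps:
a = -79
r(L) = 6 + 2*L*(336 + L) (r(L) = 6 + (L + 336)*(L + L) = 6 + (336 + L)*(2*L) = 6 + 2*L*(336 + L))
D = -18321/4 (D = -((6 + 2*(-79 - 316)² + 672*(-79 - 316)) - 1*28295)/4 = -((6 + 2*(-395)² + 672*(-395)) - 28295)/4 = -((6 + 2*156025 - 265440) - 28295)/4 = -((6 + 312050 - 265440) - 28295)/4 = -(46616 - 28295)/4 = -¼*18321 = -18321/4 ≈ -4580.3)
1/D = 1/(-18321/4) = -4/18321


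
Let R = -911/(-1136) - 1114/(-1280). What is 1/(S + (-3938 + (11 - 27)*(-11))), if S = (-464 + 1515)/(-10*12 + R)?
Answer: -5376813/20275327946 ≈ -0.00026519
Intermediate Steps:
R = 75987/45440 (R = -911*(-1/1136) - 1114*(-1/1280) = 911/1136 + 557/640 = 75987/45440 ≈ 1.6722)
S = -47757440/5376813 (S = (-464 + 1515)/(-10*12 + 75987/45440) = 1051/(-120 + 75987/45440) = 1051/(-5376813/45440) = 1051*(-45440/5376813) = -47757440/5376813 ≈ -8.8821)
1/(S + (-3938 + (11 - 27)*(-11))) = 1/(-47757440/5376813 + (-3938 + (11 - 27)*(-11))) = 1/(-47757440/5376813 + (-3938 - 16*(-11))) = 1/(-47757440/5376813 + (-3938 + 176)) = 1/(-47757440/5376813 - 3762) = 1/(-20275327946/5376813) = -5376813/20275327946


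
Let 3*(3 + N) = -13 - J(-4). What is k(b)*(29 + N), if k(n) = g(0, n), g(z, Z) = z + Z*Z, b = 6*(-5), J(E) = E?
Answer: 20700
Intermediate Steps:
b = -30
g(z, Z) = z + Z**2
k(n) = n**2 (k(n) = 0 + n**2 = n**2)
N = -6 (N = -3 + (-13 - 1*(-4))/3 = -3 + (-13 + 4)/3 = -3 + (1/3)*(-9) = -3 - 3 = -6)
k(b)*(29 + N) = (-30)**2*(29 - 6) = 900*23 = 20700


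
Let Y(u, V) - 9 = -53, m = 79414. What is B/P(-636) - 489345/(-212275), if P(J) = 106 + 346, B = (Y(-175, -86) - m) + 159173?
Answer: 3428537113/19189660 ≈ 178.67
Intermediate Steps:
Y(u, V) = -44 (Y(u, V) = 9 - 53 = -44)
B = 79715 (B = (-44 - 1*79414) + 159173 = (-44 - 79414) + 159173 = -79458 + 159173 = 79715)
P(J) = 452
B/P(-636) - 489345/(-212275) = 79715/452 - 489345/(-212275) = 79715*(1/452) - 489345*(-1/212275) = 79715/452 + 97869/42455 = 3428537113/19189660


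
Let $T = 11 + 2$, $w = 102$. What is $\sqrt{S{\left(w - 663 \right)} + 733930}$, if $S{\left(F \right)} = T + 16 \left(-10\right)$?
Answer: $\sqrt{733783} \approx 856.61$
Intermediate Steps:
$T = 13$
$S{\left(F \right)} = -147$ ($S{\left(F \right)} = 13 + 16 \left(-10\right) = 13 - 160 = -147$)
$\sqrt{S{\left(w - 663 \right)} + 733930} = \sqrt{-147 + 733930} = \sqrt{733783}$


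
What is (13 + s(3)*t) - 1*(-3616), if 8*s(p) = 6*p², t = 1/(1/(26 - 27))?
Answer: 14489/4 ≈ 3622.3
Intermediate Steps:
t = -1 (t = 1/(1/(-1)) = 1/(-1) = -1)
s(p) = 3*p²/4 (s(p) = (6*p²)/8 = 3*p²/4)
(13 + s(3)*t) - 1*(-3616) = (13 + ((¾)*3²)*(-1)) - 1*(-3616) = (13 + ((¾)*9)*(-1)) + 3616 = (13 + (27/4)*(-1)) + 3616 = (13 - 27/4) + 3616 = 25/4 + 3616 = 14489/4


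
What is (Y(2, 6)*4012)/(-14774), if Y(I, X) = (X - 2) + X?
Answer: -20060/7387 ≈ -2.7156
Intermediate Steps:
Y(I, X) = -2 + 2*X (Y(I, X) = (-2 + X) + X = -2 + 2*X)
(Y(2, 6)*4012)/(-14774) = ((-2 + 2*6)*4012)/(-14774) = ((-2 + 12)*4012)*(-1/14774) = (10*4012)*(-1/14774) = 40120*(-1/14774) = -20060/7387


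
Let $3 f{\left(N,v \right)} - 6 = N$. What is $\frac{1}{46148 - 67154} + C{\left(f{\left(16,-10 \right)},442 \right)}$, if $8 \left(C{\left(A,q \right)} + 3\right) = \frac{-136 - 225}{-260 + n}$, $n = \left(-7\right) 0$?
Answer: $- \frac{61748177}{21846240} \approx -2.8265$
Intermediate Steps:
$n = 0$
$f{\left(N,v \right)} = 2 + \frac{N}{3}$
$C{\left(A,q \right)} = - \frac{5879}{2080}$ ($C{\left(A,q \right)} = -3 + \frac{\left(-136 - 225\right) \frac{1}{-260 + 0}}{8} = -3 + \frac{\left(-361\right) \frac{1}{-260}}{8} = -3 + \frac{\left(-361\right) \left(- \frac{1}{260}\right)}{8} = -3 + \frac{1}{8} \cdot \frac{361}{260} = -3 + \frac{361}{2080} = - \frac{5879}{2080}$)
$\frac{1}{46148 - 67154} + C{\left(f{\left(16,-10 \right)},442 \right)} = \frac{1}{46148 - 67154} - \frac{5879}{2080} = \frac{1}{-21006} - \frac{5879}{2080} = - \frac{1}{21006} - \frac{5879}{2080} = - \frac{61748177}{21846240}$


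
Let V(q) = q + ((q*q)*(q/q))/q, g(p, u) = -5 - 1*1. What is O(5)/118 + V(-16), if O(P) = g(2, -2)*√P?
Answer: -32 - 3*√5/59 ≈ -32.114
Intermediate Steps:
g(p, u) = -6 (g(p, u) = -5 - 1 = -6)
O(P) = -6*√P
V(q) = 2*q (V(q) = q + (q²*1)/q = q + q²/q = q + q = 2*q)
O(5)/118 + V(-16) = -6*√5/118 + 2*(-16) = -6*√5*(1/118) - 32 = -3*√5/59 - 32 = -32 - 3*√5/59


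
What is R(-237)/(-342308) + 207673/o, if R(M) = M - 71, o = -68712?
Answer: -17766741497/5880166824 ≈ -3.0215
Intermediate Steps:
R(M) = -71 + M
R(-237)/(-342308) + 207673/o = (-71 - 237)/(-342308) + 207673/(-68712) = -308*(-1/342308) + 207673*(-1/68712) = 77/85577 - 207673/68712 = -17766741497/5880166824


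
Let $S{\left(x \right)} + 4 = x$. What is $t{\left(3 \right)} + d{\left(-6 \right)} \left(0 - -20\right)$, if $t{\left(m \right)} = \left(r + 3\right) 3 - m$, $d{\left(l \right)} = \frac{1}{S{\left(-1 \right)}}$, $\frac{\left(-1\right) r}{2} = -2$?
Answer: $14$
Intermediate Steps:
$r = 4$ ($r = \left(-2\right) \left(-2\right) = 4$)
$S{\left(x \right)} = -4 + x$
$d{\left(l \right)} = - \frac{1}{5}$ ($d{\left(l \right)} = \frac{1}{-4 - 1} = \frac{1}{-5} = - \frac{1}{5}$)
$t{\left(m \right)} = 21 - m$ ($t{\left(m \right)} = \left(4 + 3\right) 3 - m = 7 \cdot 3 - m = 21 - m$)
$t{\left(3 \right)} + d{\left(-6 \right)} \left(0 - -20\right) = \left(21 - 3\right) - \frac{0 - -20}{5} = \left(21 - 3\right) - \frac{0 + 20}{5} = 18 - 4 = 14$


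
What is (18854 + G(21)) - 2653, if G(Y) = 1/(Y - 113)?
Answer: 1490491/92 ≈ 16201.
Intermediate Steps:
G(Y) = 1/(-113 + Y)
(18854 + G(21)) - 2653 = (18854 + 1/(-113 + 21)) - 2653 = (18854 + 1/(-92)) - 2653 = (18854 - 1/92) - 2653 = 1734567/92 - 2653 = 1490491/92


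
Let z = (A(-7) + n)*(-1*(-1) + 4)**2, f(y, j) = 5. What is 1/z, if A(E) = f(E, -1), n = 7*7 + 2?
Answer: 1/1400 ≈ 0.00071429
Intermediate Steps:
n = 51 (n = 49 + 2 = 51)
A(E) = 5
z = 1400 (z = (5 + 51)*(-1*(-1) + 4)**2 = 56*(1 + 4)**2 = 56*5**2 = 56*25 = 1400)
1/z = 1/1400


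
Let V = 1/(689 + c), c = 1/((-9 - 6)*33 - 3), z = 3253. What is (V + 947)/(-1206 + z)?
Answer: 324936085/702368687 ≈ 0.46263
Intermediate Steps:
c = -1/498 (c = 1/(-15*33 - 3) = 1/(-495 - 3) = 1/(-498) = -1/498 ≈ -0.0020080)
V = 498/343121 (V = 1/(689 - 1/498) = 1/(343121/498) = 498/343121 ≈ 0.0014514)
(V + 947)/(-1206 + z) = (498/343121 + 947)/(-1206 + 3253) = (324936085/343121)/2047 = (324936085/343121)*(1/2047) = 324936085/702368687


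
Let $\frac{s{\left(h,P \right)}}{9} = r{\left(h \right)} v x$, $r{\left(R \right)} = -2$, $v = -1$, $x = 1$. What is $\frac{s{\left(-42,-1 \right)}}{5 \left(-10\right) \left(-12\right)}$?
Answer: $\frac{3}{100} \approx 0.03$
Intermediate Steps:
$s{\left(h,P \right)} = 18$ ($s{\left(h,P \right)} = 9 \left(-2\right) \left(-1\right) 1 = 9 \cdot 2 \cdot 1 = 9 \cdot 2 = 18$)
$\frac{s{\left(-42,-1 \right)}}{5 \left(-10\right) \left(-12\right)} = \frac{18}{5 \left(-10\right) \left(-12\right)} = \frac{18}{\left(-50\right) \left(-12\right)} = \frac{18}{600} = 18 \cdot \frac{1}{600} = \frac{3}{100}$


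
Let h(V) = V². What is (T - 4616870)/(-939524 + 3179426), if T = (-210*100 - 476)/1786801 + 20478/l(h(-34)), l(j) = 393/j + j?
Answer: -5513603640908399633/2674967924633497479 ≈ -2.0612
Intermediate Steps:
l(j) = j + 393/j
T = 42269460582964/2388468713929 (T = (-210*100 - 476)/1786801 + 20478/((-34)² + 393/((-34)²)) = (-21000 - 476)*(1/1786801) + 20478/(1156 + 393/1156) = -21476*1/1786801 + 20478/(1156 + 393*(1/1156)) = -21476/1786801 + 20478/(1156 + 393/1156) = -21476/1786801 + 20478/(1336729/1156) = -21476/1786801 + 20478*(1156/1336729) = -21476/1786801 + 23672568/1336729 = 42269460582964/2388468713929 ≈ 17.697)
(T - 4616870)/(-939524 + 3179426) = (42269460582964/2388468713929 - 4616870)/(-939524 + 3179426) = -11027207281816799266/2388468713929/2239902 = -11027207281816799266/2388468713929*1/2239902 = -5513603640908399633/2674967924633497479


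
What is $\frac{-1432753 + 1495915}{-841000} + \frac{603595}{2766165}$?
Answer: $\frac{39584647}{276616500} \approx 0.1431$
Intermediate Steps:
$\frac{-1432753 + 1495915}{-841000} + \frac{603595}{2766165} = 63162 \left(- \frac{1}{841000}\right) + 603595 \cdot \frac{1}{2766165} = - \frac{1089}{14500} + \frac{120719}{553233} = \frac{39584647}{276616500}$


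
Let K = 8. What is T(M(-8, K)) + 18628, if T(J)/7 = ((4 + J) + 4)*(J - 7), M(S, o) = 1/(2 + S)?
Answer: 656461/36 ≈ 18235.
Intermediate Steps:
T(J) = 7*(-7 + J)*(8 + J) (T(J) = 7*(((4 + J) + 4)*(J - 7)) = 7*((8 + J)*(-7 + J)) = 7*((-7 + J)*(8 + J)) = 7*(-7 + J)*(8 + J))
T(M(-8, K)) + 18628 = (-392 + 7/(2 - 8) + 7*(1/(2 - 8))²) + 18628 = (-392 + 7/(-6) + 7*(1/(-6))²) + 18628 = (-392 + 7*(-⅙) + 7*(-⅙)²) + 18628 = (-392 - 7/6 + 7*(1/36)) + 18628 = (-392 - 7/6 + 7/36) + 18628 = -14147/36 + 18628 = 656461/36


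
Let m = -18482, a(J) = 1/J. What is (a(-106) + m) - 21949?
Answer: -4285687/106 ≈ -40431.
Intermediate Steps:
(a(-106) + m) - 21949 = (1/(-106) - 18482) - 21949 = (-1/106 - 18482) - 21949 = -1959093/106 - 21949 = -4285687/106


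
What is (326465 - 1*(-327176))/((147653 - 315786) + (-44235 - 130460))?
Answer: -653641/342828 ≈ -1.9066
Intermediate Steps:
(326465 - 1*(-327176))/((147653 - 315786) + (-44235 - 130460)) = (326465 + 327176)/(-168133 - 174695) = 653641/(-342828) = 653641*(-1/342828) = -653641/342828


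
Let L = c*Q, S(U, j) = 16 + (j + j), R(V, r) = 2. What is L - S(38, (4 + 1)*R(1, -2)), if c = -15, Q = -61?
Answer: 879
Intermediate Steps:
S(U, j) = 16 + 2*j
L = 915 (L = -15*(-61) = 915)
L - S(38, (4 + 1)*R(1, -2)) = 915 - (16 + 2*((4 + 1)*2)) = 915 - (16 + 2*(5*2)) = 915 - (16 + 2*10) = 915 - (16 + 20) = 915 - 1*36 = 915 - 36 = 879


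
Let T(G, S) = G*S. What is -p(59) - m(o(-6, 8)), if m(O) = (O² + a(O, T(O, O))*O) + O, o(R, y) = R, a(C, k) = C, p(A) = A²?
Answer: -3547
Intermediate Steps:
m(O) = O + 2*O² (m(O) = (O² + O*O) + O = (O² + O²) + O = 2*O² + O = O + 2*O²)
-p(59) - m(o(-6, 8)) = -1*59² - (-6)*(1 + 2*(-6)) = -1*3481 - (-6)*(1 - 12) = -3481 - (-6)*(-11) = -3481 - 1*66 = -3481 - 66 = -3547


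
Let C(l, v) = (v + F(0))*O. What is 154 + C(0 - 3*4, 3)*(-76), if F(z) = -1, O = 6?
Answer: -758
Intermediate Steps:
C(l, v) = -6 + 6*v (C(l, v) = (v - 1)*6 = (-1 + v)*6 = -6 + 6*v)
154 + C(0 - 3*4, 3)*(-76) = 154 + (-6 + 6*3)*(-76) = 154 + (-6 + 18)*(-76) = 154 + 12*(-76) = 154 - 912 = -758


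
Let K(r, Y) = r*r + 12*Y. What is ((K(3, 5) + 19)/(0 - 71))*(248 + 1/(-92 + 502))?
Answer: -4473964/14555 ≈ -307.38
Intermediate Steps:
K(r, Y) = r**2 + 12*Y
((K(3, 5) + 19)/(0 - 71))*(248 + 1/(-92 + 502)) = (((3**2 + 12*5) + 19)/(0 - 71))*(248 + 1/(-92 + 502)) = (((9 + 60) + 19)/(-71))*(248 + 1/410) = ((69 + 19)*(-1/71))*(248 + 1/410) = (88*(-1/71))*(101681/410) = -88/71*101681/410 = -4473964/14555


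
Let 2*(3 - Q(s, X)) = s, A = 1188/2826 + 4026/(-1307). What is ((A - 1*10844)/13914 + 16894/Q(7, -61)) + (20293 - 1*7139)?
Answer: -29457580748750/1427569443 ≈ -20635.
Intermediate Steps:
A = -545820/205199 (A = 1188*(1/2826) + 4026*(-1/1307) = 66/157 - 4026/1307 = -545820/205199 ≈ -2.6600)
Q(s, X) = 3 - s/2
((A - 1*10844)/13914 + 16894/Q(7, -61)) + (20293 - 1*7139) = ((-545820/205199 - 1*10844)/13914 + 16894/(3 - ½*7)) + (20293 - 1*7139) = ((-545820/205199 - 10844)*(1/13914) + 16894/(3 - 7/2)) + (20293 - 7139) = (-2225723776/205199*1/13914 + 16894/(-½)) + 13154 = (-1112861888/1427569443 + 16894*(-2)) + 13154 = (-1112861888/1427569443 - 33788) + 13154 = -48235829201972/1427569443 + 13154 = -29457580748750/1427569443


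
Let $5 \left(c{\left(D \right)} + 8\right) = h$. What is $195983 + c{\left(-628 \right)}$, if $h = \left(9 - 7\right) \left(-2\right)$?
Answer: $\frac{979871}{5} \approx 1.9597 \cdot 10^{5}$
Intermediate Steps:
$h = -4$ ($h = \left(9 - 7\right) \left(-2\right) = 2 \left(-2\right) = -4$)
$c{\left(D \right)} = - \frac{44}{5}$ ($c{\left(D \right)} = -8 + \frac{1}{5} \left(-4\right) = -8 - \frac{4}{5} = - \frac{44}{5}$)
$195983 + c{\left(-628 \right)} = 195983 - \frac{44}{5} = \frac{979871}{5}$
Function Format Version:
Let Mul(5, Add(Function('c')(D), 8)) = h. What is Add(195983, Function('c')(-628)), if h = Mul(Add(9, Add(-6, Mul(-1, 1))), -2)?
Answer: Rational(979871, 5) ≈ 1.9597e+5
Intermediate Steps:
h = -4 (h = Mul(Add(9, Add(-6, -1)), -2) = Mul(Add(9, -7), -2) = Mul(2, -2) = -4)
Function('c')(D) = Rational(-44, 5) (Function('c')(D) = Add(-8, Mul(Rational(1, 5), -4)) = Add(-8, Rational(-4, 5)) = Rational(-44, 5))
Add(195983, Function('c')(-628)) = Add(195983, Rational(-44, 5)) = Rational(979871, 5)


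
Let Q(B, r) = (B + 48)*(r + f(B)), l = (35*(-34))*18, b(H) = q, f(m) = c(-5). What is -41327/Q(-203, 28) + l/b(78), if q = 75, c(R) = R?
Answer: -976837/3565 ≈ -274.01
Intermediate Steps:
f(m) = -5
b(H) = 75
l = -21420 (l = -1190*18 = -21420)
Q(B, r) = (-5 + r)*(48 + B) (Q(B, r) = (B + 48)*(r - 5) = (48 + B)*(-5 + r) = (-5 + r)*(48 + B))
-41327/Q(-203, 28) + l/b(78) = -41327/(-240 - 5*(-203) + 48*28 - 203*28) - 21420/75 = -41327/(-240 + 1015 + 1344 - 5684) - 21420*1/75 = -41327/(-3565) - 1428/5 = -41327*(-1/3565) - 1428/5 = 41327/3565 - 1428/5 = -976837/3565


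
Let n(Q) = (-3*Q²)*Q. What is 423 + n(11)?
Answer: -3570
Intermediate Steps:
n(Q) = -3*Q³
423 + n(11) = 423 - 3*11³ = 423 - 3*1331 = 423 - 3993 = -3570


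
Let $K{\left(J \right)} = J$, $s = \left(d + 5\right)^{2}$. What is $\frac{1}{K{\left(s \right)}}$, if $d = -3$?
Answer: $\frac{1}{4} \approx 0.25$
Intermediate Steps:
$s = 4$ ($s = \left(-3 + 5\right)^{2} = 2^{2} = 4$)
$\frac{1}{K{\left(s \right)}} = \frac{1}{4}$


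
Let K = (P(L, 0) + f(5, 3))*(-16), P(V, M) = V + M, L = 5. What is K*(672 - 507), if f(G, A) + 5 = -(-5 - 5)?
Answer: -26400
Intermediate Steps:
P(V, M) = M + V
f(G, A) = 5 (f(G, A) = -5 - (-5 - 5) = -5 - 1*(-10) = -5 + 10 = 5)
K = -160 (K = ((0 + 5) + 5)*(-16) = (5 + 5)*(-16) = 10*(-16) = -160)
K*(672 - 507) = -160*(672 - 507) = -160*165 = -26400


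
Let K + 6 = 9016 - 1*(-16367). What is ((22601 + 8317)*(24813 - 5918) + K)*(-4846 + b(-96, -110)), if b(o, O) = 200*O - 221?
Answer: -15813109455129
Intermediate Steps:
b(o, O) = -221 + 200*O
K = 25377 (K = -6 + (9016 - 1*(-16367)) = -6 + (9016 + 16367) = -6 + 25383 = 25377)
((22601 + 8317)*(24813 - 5918) + K)*(-4846 + b(-96, -110)) = ((22601 + 8317)*(24813 - 5918) + 25377)*(-4846 + (-221 + 200*(-110))) = (30918*18895 + 25377)*(-4846 + (-221 - 22000)) = (584195610 + 25377)*(-4846 - 22221) = 584220987*(-27067) = -15813109455129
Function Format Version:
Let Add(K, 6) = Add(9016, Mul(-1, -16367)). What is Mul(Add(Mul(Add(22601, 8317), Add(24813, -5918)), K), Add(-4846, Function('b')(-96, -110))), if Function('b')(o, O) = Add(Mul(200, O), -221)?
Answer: -15813109455129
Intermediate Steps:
Function('b')(o, O) = Add(-221, Mul(200, O))
K = 25377 (K = Add(-6, Add(9016, Mul(-1, -16367))) = Add(-6, Add(9016, 16367)) = Add(-6, 25383) = 25377)
Mul(Add(Mul(Add(22601, 8317), Add(24813, -5918)), K), Add(-4846, Function('b')(-96, -110))) = Mul(Add(Mul(Add(22601, 8317), Add(24813, -5918)), 25377), Add(-4846, Add(-221, Mul(200, -110)))) = Mul(Add(Mul(30918, 18895), 25377), Add(-4846, Add(-221, -22000))) = Mul(Add(584195610, 25377), Add(-4846, -22221)) = Mul(584220987, -27067) = -15813109455129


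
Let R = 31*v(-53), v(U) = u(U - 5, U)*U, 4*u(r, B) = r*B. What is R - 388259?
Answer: -3301809/2 ≈ -1.6509e+6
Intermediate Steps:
u(r, B) = B*r/4 (u(r, B) = (r*B)/4 = (B*r)/4 = B*r/4)
v(U) = U²*(-5 + U)/4 (v(U) = (U*(U - 5)/4)*U = (U*(-5 + U)/4)*U = U²*(-5 + U)/4)
R = -2525291/2 (R = 31*((¼)*(-53)²*(-5 - 53)) = 31*((¼)*2809*(-58)) = 31*(-81461/2) = -2525291/2 ≈ -1.2626e+6)
R - 388259 = -2525291/2 - 388259 = -3301809/2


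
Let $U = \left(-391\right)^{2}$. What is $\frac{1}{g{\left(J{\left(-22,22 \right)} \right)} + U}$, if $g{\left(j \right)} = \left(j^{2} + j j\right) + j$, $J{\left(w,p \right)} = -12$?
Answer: $\frac{1}{153157} \approx 6.5292 \cdot 10^{-6}$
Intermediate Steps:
$g{\left(j \right)} = j + 2 j^{2}$ ($g{\left(j \right)} = \left(j^{2} + j^{2}\right) + j = 2 j^{2} + j = j + 2 j^{2}$)
$U = 152881$
$\frac{1}{g{\left(J{\left(-22,22 \right)} \right)} + U} = \frac{1}{- 12 \left(1 + 2 \left(-12\right)\right) + 152881} = \frac{1}{- 12 \left(1 - 24\right) + 152881} = \frac{1}{\left(-12\right) \left(-23\right) + 152881} = \frac{1}{276 + 152881} = \frac{1}{153157}$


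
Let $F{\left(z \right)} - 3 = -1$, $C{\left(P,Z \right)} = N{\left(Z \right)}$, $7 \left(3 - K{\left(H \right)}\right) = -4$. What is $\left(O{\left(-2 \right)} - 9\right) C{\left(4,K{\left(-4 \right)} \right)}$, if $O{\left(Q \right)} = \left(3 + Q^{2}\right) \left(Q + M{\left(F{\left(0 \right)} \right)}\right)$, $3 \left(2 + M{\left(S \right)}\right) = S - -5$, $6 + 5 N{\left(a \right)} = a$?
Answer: $\frac{1054}{105} \approx 10.038$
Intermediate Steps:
$N{\left(a \right)} = - \frac{6}{5} + \frac{a}{5}$
$K{\left(H \right)} = \frac{25}{7}$ ($K{\left(H \right)} = 3 - - \frac{4}{7} = 3 + \frac{4}{7} = \frac{25}{7}$)
$C{\left(P,Z \right)} = - \frac{6}{5} + \frac{Z}{5}$
$F{\left(z \right)} = 2$ ($F{\left(z \right)} = 3 - 1 = 2$)
$M{\left(S \right)} = - \frac{1}{3} + \frac{S}{3}$ ($M{\left(S \right)} = -2 + \frac{S - -5}{3} = -2 + \frac{S + 5}{3} = -2 + \frac{5 + S}{3} = -2 + \left(\frac{5}{3} + \frac{S}{3}\right) = - \frac{1}{3} + \frac{S}{3}$)
$O{\left(Q \right)} = \left(3 + Q^{2}\right) \left(\frac{1}{3} + Q\right)$ ($O{\left(Q \right)} = \left(3 + Q^{2}\right) \left(Q + \left(- \frac{1}{3} + \frac{1}{3} \cdot 2\right)\right) = \left(3 + Q^{2}\right) \left(Q + \left(- \frac{1}{3} + \frac{2}{3}\right)\right) = \left(3 + Q^{2}\right) \left(Q + \frac{1}{3}\right) = \left(3 + Q^{2}\right) \left(\frac{1}{3} + Q\right)$)
$\left(O{\left(-2 \right)} - 9\right) C{\left(4,K{\left(-4 \right)} \right)} = \left(\left(1 + \left(-2\right)^{3} + 3 \left(-2\right) + \frac{\left(-2\right)^{2}}{3}\right) - 9\right) \left(- \frac{6}{5} + \frac{1}{5} \cdot \frac{25}{7}\right) = \left(\left(1 - 8 - 6 + \frac{1}{3} \cdot 4\right) - 9\right) \left(- \frac{6}{5} + \frac{5}{7}\right) = \left(\left(1 - 8 - 6 + \frac{4}{3}\right) - 9\right) \left(- \frac{17}{35}\right) = \left(- \frac{35}{3} - 9\right) \left(- \frac{17}{35}\right) = \left(- \frac{62}{3}\right) \left(- \frac{17}{35}\right) = \frac{1054}{105}$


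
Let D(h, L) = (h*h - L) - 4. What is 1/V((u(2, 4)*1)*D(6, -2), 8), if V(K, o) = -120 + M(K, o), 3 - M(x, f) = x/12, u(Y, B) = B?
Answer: -3/385 ≈ -0.0077922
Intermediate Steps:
D(h, L) = -4 + h² - L (D(h, L) = (h² - L) - 4 = -4 + h² - L)
M(x, f) = 3 - x/12
V(K, o) = -117 - K/12 (V(K, o) = -120 + (3 - K/12) = -117 - K/12)
1/V((u(2, 4)*1)*D(6, -2), 8) = 1/(-117 - 4*1*(-4 + 6² - 1*(-2))/12) = 1/(-117 - (-4 + 36 + 2)/3) = 1/(-117 - 34/3) = 1/(-385/3) = -3/385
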